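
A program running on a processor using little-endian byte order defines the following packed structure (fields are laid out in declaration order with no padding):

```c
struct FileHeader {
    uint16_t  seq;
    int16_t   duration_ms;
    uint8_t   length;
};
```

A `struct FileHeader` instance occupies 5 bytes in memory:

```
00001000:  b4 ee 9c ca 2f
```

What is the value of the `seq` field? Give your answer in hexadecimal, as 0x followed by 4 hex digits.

`seq` is the first field, at byte offset 0, occupying 2 bytes.
Bytes at offsets 0..1: B4 EE.
Little-endian: lowest address holds the least-significant byte.
Reassemble most-significant byte first: EE B4 → 0xEEB4.

0xEEB4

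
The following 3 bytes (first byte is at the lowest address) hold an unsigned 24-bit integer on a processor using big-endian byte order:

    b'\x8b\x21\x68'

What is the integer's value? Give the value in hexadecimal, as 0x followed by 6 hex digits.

0x8B2168

Big-endian stores the most-significant byte at the lowest address.
The bytes are already most-significant first: 0x8B2168.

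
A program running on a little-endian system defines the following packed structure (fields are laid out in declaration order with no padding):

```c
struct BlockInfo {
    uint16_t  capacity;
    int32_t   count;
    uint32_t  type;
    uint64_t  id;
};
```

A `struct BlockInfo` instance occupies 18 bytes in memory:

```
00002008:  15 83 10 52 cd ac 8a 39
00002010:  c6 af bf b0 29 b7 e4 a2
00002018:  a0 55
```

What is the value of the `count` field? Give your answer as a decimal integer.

-1395830256

`count` follows `capacity` (2 bytes), so it starts at byte offset 2 and occupies 4 bytes.
Bytes at offsets 2..5: 10 52 CD AC.
Little-endian: lowest address holds the least-significant byte.
Reassemble most-significant byte first: AC CD 52 10 → 0xACCD5210.
Top bit is set, so as a signed 32-bit value this is 0xACCD5210 − 2^32 = -1395830256.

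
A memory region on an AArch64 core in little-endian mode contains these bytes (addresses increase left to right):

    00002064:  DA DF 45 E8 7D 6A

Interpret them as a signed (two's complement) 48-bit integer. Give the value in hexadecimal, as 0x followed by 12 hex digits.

Little-endian stores the least-significant byte at the lowest address.
Reassemble most-significant byte first: 6A 7D E8 45 DF DA → 0x6A7DE845DFDA.

0x6A7DE845DFDA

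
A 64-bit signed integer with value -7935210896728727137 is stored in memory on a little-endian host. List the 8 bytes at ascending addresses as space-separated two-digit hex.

9F E1 AC 62 BB 77 E0 91

Two's complement of -7935210896728727137 in 64 bits: 7935210896728727137 = 0x6E1F88449D531E61; invert → 0x91E077BB62ACE19E; add 1 → 0x91E077BB62ACE19F.
Split into bytes (most-significant first): 91 E0 77 BB 62 AC E1 9F.
Little-endian stores the least-significant byte at the lowest address.
So at ascending addresses the bytes are 9F E1 AC 62 BB 77 E0 91.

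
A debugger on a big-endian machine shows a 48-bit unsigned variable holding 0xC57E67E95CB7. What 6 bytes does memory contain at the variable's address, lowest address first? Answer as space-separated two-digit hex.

Split into bytes (most-significant first): C5 7E 67 E9 5C B7.
Big-endian: lowest address holds the most-significant byte.
So the memory order matches the most-significant-first order: C5 7E 67 E9 5C B7.

C5 7E 67 E9 5C B7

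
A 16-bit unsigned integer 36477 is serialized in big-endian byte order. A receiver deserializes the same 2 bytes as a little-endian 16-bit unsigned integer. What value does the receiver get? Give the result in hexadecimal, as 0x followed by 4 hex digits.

36477 in 16-bit hexadecimal is 0x8E7D.
Stored big-endian, the bytes at ascending addresses are 8E 7D.
Read back as little-endian, the first byte is least significant, giving 0x7D8E.

0x7D8E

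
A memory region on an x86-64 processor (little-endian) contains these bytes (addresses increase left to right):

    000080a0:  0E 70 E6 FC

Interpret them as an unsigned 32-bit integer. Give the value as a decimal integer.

4242960398

Little-endian stores the least-significant byte at the lowest address.
Reassemble most-significant byte first: FC E6 70 0E → 0xFCE6700E.
0xFCE6700E = 4242960398.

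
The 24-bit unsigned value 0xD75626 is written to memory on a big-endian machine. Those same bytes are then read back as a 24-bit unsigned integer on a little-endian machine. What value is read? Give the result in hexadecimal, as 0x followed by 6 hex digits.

Stored big-endian, the bytes at ascending addresses are D7 56 26.
Read back as little-endian, the first byte is least significant, giving 0x2656D7.

0x2656D7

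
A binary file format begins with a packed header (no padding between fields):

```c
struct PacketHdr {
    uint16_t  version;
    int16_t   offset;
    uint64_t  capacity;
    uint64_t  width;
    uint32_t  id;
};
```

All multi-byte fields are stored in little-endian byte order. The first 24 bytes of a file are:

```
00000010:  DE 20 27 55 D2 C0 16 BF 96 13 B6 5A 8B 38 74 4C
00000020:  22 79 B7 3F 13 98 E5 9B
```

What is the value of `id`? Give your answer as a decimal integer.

2615515155

`id` follows `version` (2 B), `offset` (2 B), `capacity` (8 B), `width` (8 B), so it starts at offset 2 + 2 + 8 + 8 = 20 and occupies 4 bytes.
Bytes at offsets 20..23: 13 98 E5 9B.
Little-endian: lowest address holds the least-significant byte.
Reassemble most-significant byte first: 9B E5 98 13 → 0x9BE59813.
0x9BE59813 = 2615515155.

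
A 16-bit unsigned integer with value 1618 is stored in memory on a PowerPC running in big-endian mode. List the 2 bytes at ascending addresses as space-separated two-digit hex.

1618 in hexadecimal, padded to 16 bits, is 0x0652.
Split into bytes (most-significant first): 06 52.
Big-endian: lowest address holds the most-significant byte.
So the memory order matches the most-significant-first order: 06 52.

06 52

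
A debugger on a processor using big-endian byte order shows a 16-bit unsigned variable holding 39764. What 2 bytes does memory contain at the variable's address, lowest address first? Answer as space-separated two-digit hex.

9B 54

39764 in hexadecimal, padded to 16 bits, is 0x9B54.
Split into bytes (most-significant first): 9B 54.
Big-endian stores the most-significant byte at the lowest address.
So the memory order matches the most-significant-first order: 9B 54.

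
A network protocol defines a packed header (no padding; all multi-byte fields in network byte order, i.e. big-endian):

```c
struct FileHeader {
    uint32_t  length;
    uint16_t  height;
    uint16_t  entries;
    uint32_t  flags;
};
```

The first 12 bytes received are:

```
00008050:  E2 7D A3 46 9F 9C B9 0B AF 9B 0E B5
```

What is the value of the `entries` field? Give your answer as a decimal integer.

`entries` follows `length` (4 B), `height` (2 B), so it starts at offset 4 + 2 = 6 and occupies 2 bytes.
Bytes at offsets 6..7: B9 0B.
In big-endian order the high byte comes first in memory.
The bytes are already most-significant first: 0xB90B.
0xB90B = 47371.

47371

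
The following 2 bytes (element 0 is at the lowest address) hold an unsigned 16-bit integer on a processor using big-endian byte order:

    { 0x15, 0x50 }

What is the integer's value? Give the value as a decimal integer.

5456

Big-endian: lowest address holds the most-significant byte.
The bytes are already most-significant first: 0x1550.
0x1550 = 5456.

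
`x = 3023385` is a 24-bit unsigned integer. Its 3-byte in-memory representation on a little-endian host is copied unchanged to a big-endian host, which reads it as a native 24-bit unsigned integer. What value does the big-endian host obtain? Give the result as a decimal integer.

1647150

3023385 in 24-bit hexadecimal is 0x2E2219.
Stored little-endian, the bytes at ascending addresses are 19 22 2E.
Read back as big-endian, the last byte is least significant, giving 0x19222E.
0x19222E = 1647150.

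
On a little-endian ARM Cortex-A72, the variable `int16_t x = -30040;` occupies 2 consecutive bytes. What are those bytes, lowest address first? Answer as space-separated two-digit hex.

Two's complement of -30040 in 16 bits: 30040 = 0x7558; invert → 0x8AA7; add 1 → 0x8AA8.
Split into bytes (most-significant first): 8A A8.
Little-endian stores the least-significant byte at the lowest address.
So at ascending addresses the bytes are A8 8A.

A8 8A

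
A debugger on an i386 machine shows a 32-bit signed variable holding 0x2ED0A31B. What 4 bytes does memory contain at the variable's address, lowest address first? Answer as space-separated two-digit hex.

Split into bytes (most-significant first): 2E D0 A3 1B.
Little-endian: lowest address holds the least-significant byte.
So at ascending addresses the bytes are 1B A3 D0 2E.

1B A3 D0 2E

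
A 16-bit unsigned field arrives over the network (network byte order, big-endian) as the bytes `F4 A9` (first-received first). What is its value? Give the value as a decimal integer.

In big-endian order the high byte comes first in memory.
The bytes are already most-significant first: 0xF4A9.
0xF4A9 = 62633.

62633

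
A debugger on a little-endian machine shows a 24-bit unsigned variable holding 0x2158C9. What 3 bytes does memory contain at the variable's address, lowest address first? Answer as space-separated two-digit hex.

Split into bytes (most-significant first): 21 58 C9.
Little-endian: lowest address holds the least-significant byte.
So at ascending addresses the bytes are C9 58 21.

C9 58 21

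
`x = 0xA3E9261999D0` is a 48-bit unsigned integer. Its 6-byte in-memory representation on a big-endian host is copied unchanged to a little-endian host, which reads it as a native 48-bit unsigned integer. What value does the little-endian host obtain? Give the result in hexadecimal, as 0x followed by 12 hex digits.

Stored big-endian, the bytes at ascending addresses are A3 E9 26 19 99 D0.
Read back as little-endian, the first byte is least significant, giving 0xD0991926E9A3.

0xD0991926E9A3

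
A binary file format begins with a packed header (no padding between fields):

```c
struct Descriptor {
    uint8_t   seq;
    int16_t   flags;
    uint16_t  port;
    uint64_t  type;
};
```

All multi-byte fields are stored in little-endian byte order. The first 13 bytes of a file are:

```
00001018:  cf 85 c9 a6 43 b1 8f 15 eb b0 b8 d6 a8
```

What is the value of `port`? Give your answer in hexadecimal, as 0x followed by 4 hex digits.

0x43A6

`port` follows `seq` (1 B), `flags` (2 B), so it starts at offset 1 + 2 = 3 and occupies 2 bytes.
Bytes at offsets 3..4: A6 43.
Little-endian: lowest address holds the least-significant byte.
Reassemble most-significant byte first: 43 A6 → 0x43A6.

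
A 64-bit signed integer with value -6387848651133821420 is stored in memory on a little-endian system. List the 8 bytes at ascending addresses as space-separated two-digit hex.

Two's complement of -6387848651133821420 in 64 bits: 6387848651133821420 = 0x58A6328101CA21EC; invert → 0xA759CD7EFE35DE13; add 1 → 0xA759CD7EFE35DE14.
Split into bytes (most-significant first): A7 59 CD 7E FE 35 DE 14.
Little-endian: lowest address holds the least-significant byte.
So at ascending addresses the bytes are 14 DE 35 FE 7E CD 59 A7.

14 DE 35 FE 7E CD 59 A7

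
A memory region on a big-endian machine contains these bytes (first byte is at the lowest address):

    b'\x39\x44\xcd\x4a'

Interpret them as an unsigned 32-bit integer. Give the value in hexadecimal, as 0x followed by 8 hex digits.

0x3944CD4A

In big-endian order the high byte comes first in memory.
The bytes are already most-significant first: 0x3944CD4A.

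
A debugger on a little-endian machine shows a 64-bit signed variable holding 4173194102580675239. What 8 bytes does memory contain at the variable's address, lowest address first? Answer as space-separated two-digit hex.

4173194102580675239 in hexadecimal, padded to 64 bits, is 0x39EA29ECFF1382A7.
Split into bytes (most-significant first): 39 EA 29 EC FF 13 82 A7.
Little-endian stores the least-significant byte at the lowest address.
So at ascending addresses the bytes are A7 82 13 FF EC 29 EA 39.

A7 82 13 FF EC 29 EA 39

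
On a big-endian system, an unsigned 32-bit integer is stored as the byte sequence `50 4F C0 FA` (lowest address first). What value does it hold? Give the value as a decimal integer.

Big-endian stores the most-significant byte at the lowest address.
The bytes are already most-significant first: 0x504FC0FA.
0x504FC0FA = 1347404026.

1347404026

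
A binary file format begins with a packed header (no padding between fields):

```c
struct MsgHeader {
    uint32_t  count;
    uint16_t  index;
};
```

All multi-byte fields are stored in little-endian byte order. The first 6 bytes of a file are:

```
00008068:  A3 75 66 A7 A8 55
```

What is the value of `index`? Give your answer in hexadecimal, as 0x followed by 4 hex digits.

0x55A8

`index` follows `count` (4 bytes), so it starts at byte offset 4 and occupies 2 bytes.
Bytes at offsets 4..5: A8 55.
In little-endian order the low byte comes first in memory.
Reassemble most-significant byte first: 55 A8 → 0x55A8.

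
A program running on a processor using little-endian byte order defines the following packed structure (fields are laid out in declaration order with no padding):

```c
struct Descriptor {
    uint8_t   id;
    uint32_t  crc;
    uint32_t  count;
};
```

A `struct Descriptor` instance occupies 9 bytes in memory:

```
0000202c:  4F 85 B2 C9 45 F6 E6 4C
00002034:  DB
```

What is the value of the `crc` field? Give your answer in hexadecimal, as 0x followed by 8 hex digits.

0x45C9B285

`crc` follows `id` (1 byte), so it starts at byte offset 1 and occupies 4 bytes.
Bytes at offsets 1..4: 85 B2 C9 45.
Little-endian: lowest address holds the least-significant byte.
Reassemble most-significant byte first: 45 C9 B2 85 → 0x45C9B285.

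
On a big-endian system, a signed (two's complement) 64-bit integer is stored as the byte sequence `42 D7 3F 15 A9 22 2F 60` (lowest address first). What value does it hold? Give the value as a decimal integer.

Big-endian: lowest address holds the most-significant byte.
The bytes are already most-significant first: 0x42D73F15A9222F60.
0x42D73F15A9222F60 = 4816387688760487776.

4816387688760487776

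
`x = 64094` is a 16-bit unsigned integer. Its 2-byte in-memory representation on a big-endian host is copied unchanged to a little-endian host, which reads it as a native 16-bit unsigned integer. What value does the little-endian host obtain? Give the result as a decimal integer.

64094 in 16-bit hexadecimal is 0xFA5E.
Stored big-endian, the bytes at ascending addresses are FA 5E.
Read back as little-endian, the first byte is least significant, giving 0x5EFA.
0x5EFA = 24314.

24314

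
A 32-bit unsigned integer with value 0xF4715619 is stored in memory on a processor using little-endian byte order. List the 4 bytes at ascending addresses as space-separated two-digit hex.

Split into bytes (most-significant first): F4 71 56 19.
Little-endian: lowest address holds the least-significant byte.
So at ascending addresses the bytes are 19 56 71 F4.

19 56 71 F4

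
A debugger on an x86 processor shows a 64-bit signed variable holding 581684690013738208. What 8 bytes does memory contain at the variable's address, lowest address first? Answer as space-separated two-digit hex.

E0 54 8D C7 24 8F 12 08

581684690013738208 in hexadecimal, padded to 64 bits, is 0x08128F24C78D54E0.
Split into bytes (most-significant first): 08 12 8F 24 C7 8D 54 E0.
Little-endian stores the least-significant byte at the lowest address.
So at ascending addresses the bytes are E0 54 8D C7 24 8F 12 08.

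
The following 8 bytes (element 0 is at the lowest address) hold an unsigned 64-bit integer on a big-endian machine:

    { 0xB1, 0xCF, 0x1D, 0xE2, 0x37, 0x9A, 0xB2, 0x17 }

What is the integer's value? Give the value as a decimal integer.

12812492322325049879

Big-endian: lowest address holds the most-significant byte.
The bytes are already most-significant first: 0xB1CF1DE2379AB217.
0xB1CF1DE2379AB217 = 12812492322325049879.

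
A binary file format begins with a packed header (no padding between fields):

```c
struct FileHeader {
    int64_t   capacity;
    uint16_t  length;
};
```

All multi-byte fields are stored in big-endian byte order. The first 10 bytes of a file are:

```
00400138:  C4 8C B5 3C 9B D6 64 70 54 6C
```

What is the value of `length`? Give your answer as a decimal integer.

`length` follows `capacity` (8 bytes), so it starts at byte offset 8 and occupies 2 bytes.
Bytes at offsets 8..9: 54 6C.
Big-endian stores the most-significant byte at the lowest address.
The bytes are already most-significant first: 0x546C.
0x546C = 21612.

21612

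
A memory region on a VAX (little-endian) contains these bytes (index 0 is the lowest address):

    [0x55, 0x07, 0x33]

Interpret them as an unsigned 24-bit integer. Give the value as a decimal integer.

Little-endian: lowest address holds the least-significant byte.
Reassemble most-significant byte first: 33 07 55 → 0x330755.
0x330755 = 3344213.

3344213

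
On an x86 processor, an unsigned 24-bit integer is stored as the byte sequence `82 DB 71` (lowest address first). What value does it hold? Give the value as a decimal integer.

7461762

Little-endian: lowest address holds the least-significant byte.
Reassemble most-significant byte first: 71 DB 82 → 0x71DB82.
0x71DB82 = 7461762.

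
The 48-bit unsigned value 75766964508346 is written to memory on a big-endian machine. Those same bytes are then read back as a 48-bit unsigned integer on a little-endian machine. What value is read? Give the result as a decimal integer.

204878561404996

75766964508346 in 48-bit hexadecimal is 0x44E8DF0156BA.
Stored big-endian, the bytes at ascending addresses are 44 E8 DF 01 56 BA.
Read back as little-endian, the first byte is least significant, giving 0xBA5601DFE844.
0xBA5601DFE844 = 204878561404996.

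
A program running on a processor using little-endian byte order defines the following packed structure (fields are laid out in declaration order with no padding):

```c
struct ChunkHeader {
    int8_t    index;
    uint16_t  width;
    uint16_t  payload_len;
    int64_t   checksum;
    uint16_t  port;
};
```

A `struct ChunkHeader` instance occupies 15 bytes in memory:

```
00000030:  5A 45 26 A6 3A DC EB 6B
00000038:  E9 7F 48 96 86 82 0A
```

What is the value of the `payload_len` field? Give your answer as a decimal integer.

`payload_len` follows `index` (1 B), `width` (2 B), so it starts at offset 1 + 2 = 3 and occupies 2 bytes.
Bytes at offsets 3..4: A6 3A.
Little-endian stores the least-significant byte at the lowest address.
Reassemble most-significant byte first: 3A A6 → 0x3AA6.
0x3AA6 = 15014.

15014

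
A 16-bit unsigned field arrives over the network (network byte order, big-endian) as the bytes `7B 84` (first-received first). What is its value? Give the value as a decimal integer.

31620

Big-endian: lowest address holds the most-significant byte.
The bytes are already most-significant first: 0x7B84.
0x7B84 = 31620.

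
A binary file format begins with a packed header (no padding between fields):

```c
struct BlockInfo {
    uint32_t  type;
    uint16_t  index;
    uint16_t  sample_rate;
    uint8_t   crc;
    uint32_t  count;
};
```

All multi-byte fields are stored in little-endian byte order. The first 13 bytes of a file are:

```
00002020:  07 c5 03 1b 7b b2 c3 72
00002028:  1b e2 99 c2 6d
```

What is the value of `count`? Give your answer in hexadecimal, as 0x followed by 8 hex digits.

0x6DC299E2

`count` follows `type` (4 B), `index` (2 B), `sample_rate` (2 B), `crc` (1 B), so it starts at offset 4 + 2 + 2 + 1 = 9 and occupies 4 bytes.
Bytes at offsets 9..12: E2 99 C2 6D.
Little-endian stores the least-significant byte at the lowest address.
Reassemble most-significant byte first: 6D C2 99 E2 → 0x6DC299E2.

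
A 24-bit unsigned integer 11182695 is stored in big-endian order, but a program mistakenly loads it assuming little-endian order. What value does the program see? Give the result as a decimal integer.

11182695 in 24-bit hexadecimal is 0xAAA267.
Stored big-endian, the bytes at ascending addresses are AA A2 67.
Read back as little-endian, the first byte is least significant, giving 0x67A2AA.
0x67A2AA = 6791850.

6791850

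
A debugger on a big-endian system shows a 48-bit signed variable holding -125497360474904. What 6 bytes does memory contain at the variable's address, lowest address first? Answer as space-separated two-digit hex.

Two's complement of -125497360474904 in 48 bits: 125497360474904 = 0x7223A1976318; invert → 0x8DDC5E689CE7; add 1 → 0x8DDC5E689CE8.
Split into bytes (most-significant first): 8D DC 5E 68 9C E8.
Big-endian: lowest address holds the most-significant byte.
So the memory order matches the most-significant-first order: 8D DC 5E 68 9C E8.

8D DC 5E 68 9C E8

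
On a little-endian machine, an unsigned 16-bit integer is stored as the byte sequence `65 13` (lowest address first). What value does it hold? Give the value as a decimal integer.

4965

In little-endian order the low byte comes first in memory.
Reassemble most-significant byte first: 13 65 → 0x1365.
0x1365 = 4965.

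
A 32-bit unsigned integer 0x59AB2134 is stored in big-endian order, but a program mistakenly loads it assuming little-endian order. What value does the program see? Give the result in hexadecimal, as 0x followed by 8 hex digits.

Stored big-endian, the bytes at ascending addresses are 59 AB 21 34.
Read back as little-endian, the first byte is least significant, giving 0x3421AB59.

0x3421AB59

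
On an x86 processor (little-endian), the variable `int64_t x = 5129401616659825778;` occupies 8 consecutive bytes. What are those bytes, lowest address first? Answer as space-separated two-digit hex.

72 C4 52 F7 97 4B 2F 47

5129401616659825778 in hexadecimal, padded to 64 bits, is 0x472F4B97F752C472.
Split into bytes (most-significant first): 47 2F 4B 97 F7 52 C4 72.
Little-endian stores the least-significant byte at the lowest address.
So at ascending addresses the bytes are 72 C4 52 F7 97 4B 2F 47.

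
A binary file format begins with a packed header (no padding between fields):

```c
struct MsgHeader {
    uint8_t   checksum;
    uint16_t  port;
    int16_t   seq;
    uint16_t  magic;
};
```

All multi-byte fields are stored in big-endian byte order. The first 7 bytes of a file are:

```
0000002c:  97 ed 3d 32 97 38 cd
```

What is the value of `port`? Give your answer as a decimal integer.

60733

`port` follows `checksum` (1 byte), so it starts at byte offset 1 and occupies 2 bytes.
Bytes at offsets 1..2: ED 3D.
Big-endian stores the most-significant byte at the lowest address.
The bytes are already most-significant first: 0xED3D.
0xED3D = 60733.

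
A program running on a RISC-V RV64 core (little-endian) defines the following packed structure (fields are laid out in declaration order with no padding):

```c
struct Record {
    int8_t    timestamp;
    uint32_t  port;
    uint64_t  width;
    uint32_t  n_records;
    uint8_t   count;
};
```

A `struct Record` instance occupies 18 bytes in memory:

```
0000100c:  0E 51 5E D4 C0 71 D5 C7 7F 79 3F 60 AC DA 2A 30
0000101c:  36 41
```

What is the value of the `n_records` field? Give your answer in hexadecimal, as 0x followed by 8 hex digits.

0x36302ADA

`n_records` follows `timestamp` (1 B), `port` (4 B), `width` (8 B), so it starts at offset 1 + 4 + 8 = 13 and occupies 4 bytes.
Bytes at offsets 13..16: DA 2A 30 36.
Little-endian: lowest address holds the least-significant byte.
Reassemble most-significant byte first: 36 30 2A DA → 0x36302ADA.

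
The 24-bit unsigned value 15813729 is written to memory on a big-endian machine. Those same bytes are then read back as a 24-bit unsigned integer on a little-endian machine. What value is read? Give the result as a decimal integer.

15813729 in 24-bit hexadecimal is 0xF14C61.
Stored big-endian, the bytes at ascending addresses are F1 4C 61.
Read back as little-endian, the first byte is least significant, giving 0x614CF1.
0x614CF1 = 6376689.

6376689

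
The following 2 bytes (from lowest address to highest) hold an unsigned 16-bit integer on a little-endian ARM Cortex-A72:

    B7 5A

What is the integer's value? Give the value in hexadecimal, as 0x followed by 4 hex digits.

Little-endian stores the least-significant byte at the lowest address.
Reassemble most-significant byte first: 5A B7 → 0x5AB7.

0x5AB7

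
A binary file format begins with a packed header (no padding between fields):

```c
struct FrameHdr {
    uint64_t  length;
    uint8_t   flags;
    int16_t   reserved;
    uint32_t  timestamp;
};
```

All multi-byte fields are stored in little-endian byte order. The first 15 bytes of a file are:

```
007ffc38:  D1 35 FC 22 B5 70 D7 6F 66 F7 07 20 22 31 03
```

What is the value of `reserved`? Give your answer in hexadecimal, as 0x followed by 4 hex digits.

`reserved` follows `length` (8 B), `flags` (1 B), so it starts at offset 8 + 1 = 9 and occupies 2 bytes.
Bytes at offsets 9..10: F7 07.
Little-endian stores the least-significant byte at the lowest address.
Reassemble most-significant byte first: 07 F7 → 0x07F7.

0x07F7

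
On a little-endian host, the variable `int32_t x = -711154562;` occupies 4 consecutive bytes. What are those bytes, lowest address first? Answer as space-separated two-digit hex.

7E A4 9C D5

Two's complement of -711154562 in 32 bits: 711154562 = 0x2A635B82; invert → 0xD59CA47D; add 1 → 0xD59CA47E.
Split into bytes (most-significant first): D5 9C A4 7E.
Little-endian stores the least-significant byte at the lowest address.
So at ascending addresses the bytes are 7E A4 9C D5.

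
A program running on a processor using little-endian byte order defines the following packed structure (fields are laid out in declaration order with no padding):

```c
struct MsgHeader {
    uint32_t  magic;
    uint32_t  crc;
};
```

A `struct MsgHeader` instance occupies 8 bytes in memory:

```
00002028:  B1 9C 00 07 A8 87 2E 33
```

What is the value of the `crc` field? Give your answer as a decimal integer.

`crc` follows `magic` (4 bytes), so it starts at byte offset 4 and occupies 4 bytes.
Bytes at offsets 4..7: A8 87 2E 33.
In little-endian order the low byte comes first in memory.
Reassemble most-significant byte first: 33 2E 87 A8 → 0x332E87A8.
0x332E87A8 = 858687400.

858687400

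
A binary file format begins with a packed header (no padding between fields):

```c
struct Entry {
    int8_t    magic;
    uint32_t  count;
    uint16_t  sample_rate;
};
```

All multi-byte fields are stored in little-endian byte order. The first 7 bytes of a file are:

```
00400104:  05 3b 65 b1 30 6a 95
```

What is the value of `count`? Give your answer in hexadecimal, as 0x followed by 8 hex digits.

0x30B1653B

`count` follows `magic` (1 byte), so it starts at byte offset 1 and occupies 4 bytes.
Bytes at offsets 1..4: 3B 65 B1 30.
In little-endian order the low byte comes first in memory.
Reassemble most-significant byte first: 30 B1 65 3B → 0x30B1653B.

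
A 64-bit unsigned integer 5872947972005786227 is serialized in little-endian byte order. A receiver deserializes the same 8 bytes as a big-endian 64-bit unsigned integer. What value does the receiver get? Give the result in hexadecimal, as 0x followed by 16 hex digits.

0x7372C17710E78051

5872947972005786227 in 64-bit hexadecimal is 0x5180E71077C17273.
Stored little-endian, the bytes at ascending addresses are 73 72 C1 77 10 E7 80 51.
Read back as big-endian, the last byte is least significant, giving 0x7372C17710E78051.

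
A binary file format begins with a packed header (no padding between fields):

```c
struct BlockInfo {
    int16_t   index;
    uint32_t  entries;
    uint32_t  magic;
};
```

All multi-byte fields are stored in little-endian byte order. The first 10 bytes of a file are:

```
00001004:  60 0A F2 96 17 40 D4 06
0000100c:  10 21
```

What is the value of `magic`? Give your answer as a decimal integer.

`magic` follows `index` (2 B), `entries` (4 B), so it starts at offset 2 + 4 = 6 and occupies 4 bytes.
Bytes at offsets 6..9: D4 06 10 21.
Little-endian stores the least-significant byte at the lowest address.
Reassemble most-significant byte first: 21 10 06 D4 → 0x211006D4.
0x211006D4 = 554698452.

554698452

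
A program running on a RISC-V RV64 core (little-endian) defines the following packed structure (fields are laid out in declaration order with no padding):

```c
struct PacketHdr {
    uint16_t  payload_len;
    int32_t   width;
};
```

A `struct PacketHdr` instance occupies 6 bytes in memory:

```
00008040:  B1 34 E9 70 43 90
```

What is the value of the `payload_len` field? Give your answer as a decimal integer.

13489

`payload_len` is the first field, at byte offset 0, occupying 2 bytes.
Bytes at offsets 0..1: B1 34.
Little-endian: lowest address holds the least-significant byte.
Reassemble most-significant byte first: 34 B1 → 0x34B1.
0x34B1 = 13489.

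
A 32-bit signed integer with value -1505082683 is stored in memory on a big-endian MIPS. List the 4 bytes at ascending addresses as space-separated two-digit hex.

A6 4A 42 C5

Two's complement of -1505082683 in 32 bits: 1505082683 = 0x59B5BD3B; invert → 0xA64A42C4; add 1 → 0xA64A42C5.
Split into bytes (most-significant first): A6 4A 42 C5.
In big-endian order the high byte comes first in memory.
So the memory order matches the most-significant-first order: A6 4A 42 C5.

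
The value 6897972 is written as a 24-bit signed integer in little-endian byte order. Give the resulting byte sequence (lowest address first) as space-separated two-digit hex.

6897972 in hexadecimal, padded to 24 bits, is 0x694134.
Split into bytes (most-significant first): 69 41 34.
In little-endian order the low byte comes first in memory.
So at ascending addresses the bytes are 34 41 69.

34 41 69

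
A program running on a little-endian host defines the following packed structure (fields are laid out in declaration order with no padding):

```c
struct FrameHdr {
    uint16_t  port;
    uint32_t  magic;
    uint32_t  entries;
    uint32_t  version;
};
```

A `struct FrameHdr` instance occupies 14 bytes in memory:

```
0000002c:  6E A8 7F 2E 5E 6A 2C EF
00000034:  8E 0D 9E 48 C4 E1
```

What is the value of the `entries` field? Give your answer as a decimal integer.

`entries` follows `port` (2 B), `magic` (4 B), so it starts at offset 2 + 4 = 6 and occupies 4 bytes.
Bytes at offsets 6..9: 2C EF 8E 0D.
Little-endian: lowest address holds the least-significant byte.
Reassemble most-significant byte first: 0D 8E EF 2C → 0x0D8EEF2C.
0x0D8EEF2C = 227471148.

227471148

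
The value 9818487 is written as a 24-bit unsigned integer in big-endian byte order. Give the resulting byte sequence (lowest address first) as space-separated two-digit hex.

9818487 in hexadecimal, padded to 24 bits, is 0x95D177.
Split into bytes (most-significant first): 95 D1 77.
Big-endian: lowest address holds the most-significant byte.
So the memory order matches the most-significant-first order: 95 D1 77.

95 D1 77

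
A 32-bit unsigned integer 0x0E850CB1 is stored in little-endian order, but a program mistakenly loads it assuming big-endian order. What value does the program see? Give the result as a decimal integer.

2970387726

Stored little-endian, the bytes at ascending addresses are B1 0C 85 0E.
Read back as big-endian, the last byte is least significant, giving 0xB10C850E.
0xB10C850E = 2970387726.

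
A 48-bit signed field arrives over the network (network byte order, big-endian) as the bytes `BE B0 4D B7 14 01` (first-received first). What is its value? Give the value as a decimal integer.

In big-endian order the high byte comes first in memory.
The bytes are already most-significant first: 0xBEB04DB71401.
Top bit is set, so as a signed 48-bit value this is 0xBEB04DB71401 − 2^48 = -71810549345279.

-71810549345279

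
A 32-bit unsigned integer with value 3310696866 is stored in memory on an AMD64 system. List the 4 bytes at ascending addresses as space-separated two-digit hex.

3310696866 in hexadecimal, padded to 32 bits, is 0xC55539A2.
Split into bytes (most-significant first): C5 55 39 A2.
In little-endian order the low byte comes first in memory.
So at ascending addresses the bytes are A2 39 55 C5.

A2 39 55 C5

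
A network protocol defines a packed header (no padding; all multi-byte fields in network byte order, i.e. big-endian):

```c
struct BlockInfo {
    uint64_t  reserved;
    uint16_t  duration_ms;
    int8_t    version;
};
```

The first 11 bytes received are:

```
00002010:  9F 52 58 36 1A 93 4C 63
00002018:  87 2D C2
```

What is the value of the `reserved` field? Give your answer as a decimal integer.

`reserved` is the first field, at byte offset 0, occupying 8 bytes.
Bytes at offsets 0..7: 9F 52 58 36 1A 93 4C 63.
Big-endian: lowest address holds the most-significant byte.
The bytes are already most-significant first: 0x9F5258361A934C63.
0x9F5258361A934C63 = 11480335389518154851.

11480335389518154851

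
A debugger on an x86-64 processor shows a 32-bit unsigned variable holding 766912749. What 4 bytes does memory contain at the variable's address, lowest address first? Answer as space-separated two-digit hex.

ED 28 B6 2D

766912749 in hexadecimal, padded to 32 bits, is 0x2DB628ED.
Split into bytes (most-significant first): 2D B6 28 ED.
In little-endian order the low byte comes first in memory.
So at ascending addresses the bytes are ED 28 B6 2D.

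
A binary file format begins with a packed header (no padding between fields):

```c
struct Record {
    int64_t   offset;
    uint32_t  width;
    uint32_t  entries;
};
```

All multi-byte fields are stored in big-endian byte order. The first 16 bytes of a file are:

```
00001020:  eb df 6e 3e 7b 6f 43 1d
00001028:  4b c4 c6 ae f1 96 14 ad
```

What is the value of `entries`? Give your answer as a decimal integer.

4053144749

`entries` follows `offset` (8 B), `width` (4 B), so it starts at offset 8 + 4 = 12 and occupies 4 bytes.
Bytes at offsets 12..15: F1 96 14 AD.
Big-endian: lowest address holds the most-significant byte.
The bytes are already most-significant first: 0xF19614AD.
0xF19614AD = 4053144749.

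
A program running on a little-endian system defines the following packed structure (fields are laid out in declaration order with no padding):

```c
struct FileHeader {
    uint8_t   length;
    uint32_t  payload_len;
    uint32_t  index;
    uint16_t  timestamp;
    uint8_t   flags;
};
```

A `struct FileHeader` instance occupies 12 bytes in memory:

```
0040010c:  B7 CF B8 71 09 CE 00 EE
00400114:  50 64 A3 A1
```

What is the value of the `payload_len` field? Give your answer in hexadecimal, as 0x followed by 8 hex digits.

`payload_len` follows `length` (1 byte), so it starts at byte offset 1 and occupies 4 bytes.
Bytes at offsets 1..4: CF B8 71 09.
In little-endian order the low byte comes first in memory.
Reassemble most-significant byte first: 09 71 B8 CF → 0x0971B8CF.

0x0971B8CF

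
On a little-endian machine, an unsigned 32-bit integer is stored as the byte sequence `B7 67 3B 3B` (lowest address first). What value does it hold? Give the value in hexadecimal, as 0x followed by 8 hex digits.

Little-endian stores the least-significant byte at the lowest address.
Reassemble most-significant byte first: 3B 3B 67 B7 → 0x3B3B67B7.

0x3B3B67B7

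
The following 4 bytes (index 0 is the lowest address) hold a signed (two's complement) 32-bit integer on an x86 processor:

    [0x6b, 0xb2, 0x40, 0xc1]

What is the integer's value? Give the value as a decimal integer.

-1052724629

Little-endian stores the least-significant byte at the lowest address.
Reassemble most-significant byte first: C1 40 B2 6B → 0xC140B26B.
Top bit is set, so as a signed 32-bit value this is 0xC140B26B − 2^32 = -1052724629.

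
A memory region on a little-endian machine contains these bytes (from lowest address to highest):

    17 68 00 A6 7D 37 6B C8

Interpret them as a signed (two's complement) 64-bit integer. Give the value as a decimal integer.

-4005046430820440041

Little-endian stores the least-significant byte at the lowest address.
Reassemble most-significant byte first: C8 6B 37 7D A6 00 68 17 → 0xC86B377DA6006817.
Top bit is set, so as a signed 64-bit value this is 0xC86B377DA6006817 − 2^64 = -4005046430820440041.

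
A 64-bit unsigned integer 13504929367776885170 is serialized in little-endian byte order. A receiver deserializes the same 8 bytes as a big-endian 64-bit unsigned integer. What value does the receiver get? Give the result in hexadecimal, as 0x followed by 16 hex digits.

0xB2F91433B5256BBB

13504929367776885170 in 64-bit hexadecimal is 0xBB6B25B53314F9B2.
Stored little-endian, the bytes at ascending addresses are B2 F9 14 33 B5 25 6B BB.
Read back as big-endian, the last byte is least significant, giving 0xB2F91433B5256BBB.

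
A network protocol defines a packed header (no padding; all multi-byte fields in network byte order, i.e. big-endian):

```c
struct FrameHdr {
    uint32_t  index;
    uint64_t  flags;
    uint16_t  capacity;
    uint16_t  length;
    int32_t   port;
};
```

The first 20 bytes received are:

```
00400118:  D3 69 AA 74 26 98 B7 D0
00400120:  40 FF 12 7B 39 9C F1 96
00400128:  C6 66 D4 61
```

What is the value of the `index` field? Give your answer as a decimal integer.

3546917492

`index` is the first field, at byte offset 0, occupying 4 bytes.
Bytes at offsets 0..3: D3 69 AA 74.
Big-endian: lowest address holds the most-significant byte.
The bytes are already most-significant first: 0xD369AA74.
0xD369AA74 = 3546917492.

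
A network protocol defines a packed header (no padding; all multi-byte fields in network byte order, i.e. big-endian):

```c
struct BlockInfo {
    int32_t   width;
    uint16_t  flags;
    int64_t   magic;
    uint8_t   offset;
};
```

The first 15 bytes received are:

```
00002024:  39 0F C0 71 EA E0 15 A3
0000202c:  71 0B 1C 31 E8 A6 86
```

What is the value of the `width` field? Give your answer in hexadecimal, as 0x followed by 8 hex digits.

0x390FC071

`width` is the first field, at byte offset 0, occupying 4 bytes.
Bytes at offsets 0..3: 39 0F C0 71.
Big-endian: lowest address holds the most-significant byte.
The bytes are already most-significant first: 0x390FC071.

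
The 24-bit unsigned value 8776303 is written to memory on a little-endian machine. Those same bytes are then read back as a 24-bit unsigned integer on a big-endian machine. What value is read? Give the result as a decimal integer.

7334533

8776303 in 24-bit hexadecimal is 0x85EA6F.
Stored little-endian, the bytes at ascending addresses are 6F EA 85.
Read back as big-endian, the last byte is least significant, giving 0x6FEA85.
0x6FEA85 = 7334533.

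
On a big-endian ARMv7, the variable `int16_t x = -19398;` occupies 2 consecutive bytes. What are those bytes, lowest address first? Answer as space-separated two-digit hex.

B4 3A

Two's complement of -19398 in 16 bits: 19398 = 0x4BC6; invert → 0xB439; add 1 → 0xB43A.
Split into bytes (most-significant first): B4 3A.
In big-endian order the high byte comes first in memory.
So the memory order matches the most-significant-first order: B4 3A.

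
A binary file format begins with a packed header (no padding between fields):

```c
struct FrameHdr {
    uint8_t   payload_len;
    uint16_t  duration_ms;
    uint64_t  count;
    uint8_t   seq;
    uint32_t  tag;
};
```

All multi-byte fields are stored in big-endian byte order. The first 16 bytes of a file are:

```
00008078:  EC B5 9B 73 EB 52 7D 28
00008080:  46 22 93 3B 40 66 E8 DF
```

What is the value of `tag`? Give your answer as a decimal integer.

1080486111

`tag` follows `payload_len` (1 B), `duration_ms` (2 B), `count` (8 B), `seq` (1 B), so it starts at offset 1 + 2 + 8 + 1 = 12 and occupies 4 bytes.
Bytes at offsets 12..15: 40 66 E8 DF.
Big-endian: lowest address holds the most-significant byte.
The bytes are already most-significant first: 0x4066E8DF.
0x4066E8DF = 1080486111.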